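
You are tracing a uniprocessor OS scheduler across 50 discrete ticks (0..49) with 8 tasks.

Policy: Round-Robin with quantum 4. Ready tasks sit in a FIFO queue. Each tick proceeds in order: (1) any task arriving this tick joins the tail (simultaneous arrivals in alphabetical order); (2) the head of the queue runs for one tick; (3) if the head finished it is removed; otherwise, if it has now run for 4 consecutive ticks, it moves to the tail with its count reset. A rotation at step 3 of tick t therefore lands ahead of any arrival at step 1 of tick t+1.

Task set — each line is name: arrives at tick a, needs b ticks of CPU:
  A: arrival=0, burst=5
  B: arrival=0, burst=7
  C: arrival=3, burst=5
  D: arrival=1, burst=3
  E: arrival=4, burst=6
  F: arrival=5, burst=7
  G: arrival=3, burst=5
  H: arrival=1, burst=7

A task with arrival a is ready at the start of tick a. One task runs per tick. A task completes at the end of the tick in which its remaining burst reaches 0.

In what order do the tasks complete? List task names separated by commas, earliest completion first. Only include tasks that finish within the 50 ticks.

completion order = D, A, B, H, C, G, E, F

t=0: queue=[A,B] q_used=0 → run A
t=1: queue=[A,B,D,H] q_used=1 → run A
t=2: queue=[A,B,D,H] q_used=2 → run A
t=3: queue=[A,B,D,H,C,G] q_used=3 → run A
t=4: queue=[B,D,H,C,G,A,E] q_used=0 → run B
t=5: queue=[B,D,H,C,G,A,E,F] q_used=1 → run B
t=6: queue=[B,D,H,C,G,A,E,F] q_used=2 → run B
t=7: queue=[B,D,H,C,G,A,E,F] q_used=3 → run B
t=8: queue=[D,H,C,G,A,E,F,B] q_used=0 → run D
t=9: queue=[D,H,C,G,A,E,F,B] q_used=1 → run D
t=10: queue=[D,H,C,G,A,E,F,B] q_used=2 → run D
t=11: queue=[H,C,G,A,E,F,B] q_used=0 → run H
t=12: queue=[H,C,G,A,E,F,B] q_used=1 → run H
t=13: queue=[H,C,G,A,E,F,B] q_used=2 → run H
t=14: queue=[H,C,G,A,E,F,B] q_used=3 → run H
t=15: queue=[C,G,A,E,F,B,H] q_used=0 → run C
t=16: queue=[C,G,A,E,F,B,H] q_used=1 → run C
t=17: queue=[C,G,A,E,F,B,H] q_used=2 → run C
t=18: queue=[C,G,A,E,F,B,H] q_used=3 → run C
t=19: queue=[G,A,E,F,B,H,C] q_used=0 → run G
t=20: queue=[G,A,E,F,B,H,C] q_used=1 → run G
t=21: queue=[G,A,E,F,B,H,C] q_used=2 → run G
t=22: queue=[G,A,E,F,B,H,C] q_used=3 → run G
t=23: queue=[A,E,F,B,H,C,G] q_used=0 → run A
t=24: queue=[E,F,B,H,C,G] q_used=0 → run E
t=25: queue=[E,F,B,H,C,G] q_used=1 → run E
t=26: queue=[E,F,B,H,C,G] q_used=2 → run E
t=27: queue=[E,F,B,H,C,G] q_used=3 → run E
t=28: queue=[F,B,H,C,G,E] q_used=0 → run F
t=29: queue=[F,B,H,C,G,E] q_used=1 → run F
t=30: queue=[F,B,H,C,G,E] q_used=2 → run F
t=31: queue=[F,B,H,C,G,E] q_used=3 → run F
t=32: queue=[B,H,C,G,E,F] q_used=0 → run B
t=33: queue=[B,H,C,G,E,F] q_used=1 → run B
t=34: queue=[B,H,C,G,E,F] q_used=2 → run B
t=35: queue=[H,C,G,E,F] q_used=0 → run H
t=36: queue=[H,C,G,E,F] q_used=1 → run H
t=37: queue=[H,C,G,E,F] q_used=2 → run H
t=38: queue=[C,G,E,F] q_used=0 → run C
t=39: queue=[G,E,F] q_used=0 → run G
t=40: queue=[E,F] q_used=0 → run E
t=41: queue=[E,F] q_used=1 → run E
t=42: queue=[F] q_used=0 → run F
t=43: queue=[F] q_used=1 → run F
t=44: queue=[F] q_used=2 → run F
t=45: (idle)
t=46: (idle)
t=47: (idle)
t=48: (idle)
t=49: (idle)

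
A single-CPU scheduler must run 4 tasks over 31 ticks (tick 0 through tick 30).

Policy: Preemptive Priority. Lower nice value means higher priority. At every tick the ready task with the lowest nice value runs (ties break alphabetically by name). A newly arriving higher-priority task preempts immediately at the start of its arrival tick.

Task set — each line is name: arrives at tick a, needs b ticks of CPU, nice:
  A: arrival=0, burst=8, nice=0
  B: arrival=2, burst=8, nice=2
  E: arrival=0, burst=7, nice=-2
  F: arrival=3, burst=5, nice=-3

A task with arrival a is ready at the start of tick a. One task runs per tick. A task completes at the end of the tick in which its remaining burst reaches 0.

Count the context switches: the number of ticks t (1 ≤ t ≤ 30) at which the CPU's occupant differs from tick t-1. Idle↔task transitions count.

context switches = 5

t=0: ready={A,E} → run E
t=1: ready={A,E} → run E
t=2: ready={A,B,E} → run E
t=3: ready={A,B,E,F} → run F
t=4: ready={A,B,E,F} → run F
t=5: ready={A,B,E,F} → run F
t=6: ready={A,B,E,F} → run F
t=7: ready={A,B,E,F} → run F
t=8: ready={A,B,E} → run E
t=9: ready={A,B,E} → run E
t=10: ready={A,B,E} → run E
t=11: ready={A,B,E} → run E
t=12: ready={A,B} → run A
t=13: ready={A,B} → run A
t=14: ready={A,B} → run A
t=15: ready={A,B} → run A
t=16: ready={A,B} → run A
t=17: ready={A,B} → run A
t=18: ready={A,B} → run A
t=19: ready={A,B} → run A
t=20: ready={B} → run B
t=21: ready={B} → run B
t=22: ready={B} → run B
t=23: ready={B} → run B
t=24: ready={B} → run B
t=25: ready={B} → run B
t=26: ready={B} → run B
t=27: ready={B} → run B
t=28: (idle)
t=29: (idle)
t=30: (idle)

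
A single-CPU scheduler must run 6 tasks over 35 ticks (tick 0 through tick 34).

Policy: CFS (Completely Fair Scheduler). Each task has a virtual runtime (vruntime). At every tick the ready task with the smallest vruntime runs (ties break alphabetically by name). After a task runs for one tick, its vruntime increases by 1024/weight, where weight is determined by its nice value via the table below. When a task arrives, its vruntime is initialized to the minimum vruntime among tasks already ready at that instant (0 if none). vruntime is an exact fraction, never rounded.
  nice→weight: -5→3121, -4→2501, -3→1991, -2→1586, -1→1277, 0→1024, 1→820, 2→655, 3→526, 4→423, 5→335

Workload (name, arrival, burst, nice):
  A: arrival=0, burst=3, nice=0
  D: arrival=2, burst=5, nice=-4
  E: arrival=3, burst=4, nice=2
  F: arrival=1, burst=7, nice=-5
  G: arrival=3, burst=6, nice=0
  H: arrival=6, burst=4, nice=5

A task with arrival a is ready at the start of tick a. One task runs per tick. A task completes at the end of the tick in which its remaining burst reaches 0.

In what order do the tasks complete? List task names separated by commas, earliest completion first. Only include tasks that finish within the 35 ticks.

t=0: vr[A=0] → run A
t=1: vr[A=1 F=1] → run A
t=2: vr[A=2 D=1 F=1] → run D
t=3: vr[A=2 D=3525/2501 E=1 F=1 G=1] → run E
t=4: vr[A=2 D=3525/2501 E=1679/655 F=1 G=1] → run F
t=5: vr[A=2 D=3525/2501 E=1679/655 F=4145/3121 G=1] → run G
t=6: vr[A=2 D=3525/2501 E=1679/655 F=4145/3121 G=2 H=4145/3121] → run F
t=7: vr[A=2 D=3525/2501 E=1679/655 F=5169/3121 G=2 H=4145/3121] → run H
t=8: vr[A=2 D=3525/2501 E=1679/655 F=5169/3121 G=2 H=4584479/1045535] → run D
t=9: vr[A=2 D=4549/2501 E=1679/655 F=5169/3121 G=2 H=4584479/1045535] → run F
t=10: vr[A=2 D=4549/2501 E=1679/655 F=6193/3121 G=2 H=4584479/1045535] → run D
t=11: vr[A=2 D=5573/2501 E=1679/655 F=6193/3121 G=2 H=4584479/1045535] → run F
t=12: vr[A=2 D=5573/2501 E=1679/655 F=7217/3121 G=2 H=4584479/1045535] → run A
t=13: vr[D=5573/2501 E=1679/655 F=7217/3121 G=2 H=4584479/1045535] → run G
t=14: vr[D=5573/2501 E=1679/655 F=7217/3121 G=3 H=4584479/1045535] → run D
t=15: vr[D=6597/2501 E=1679/655 F=7217/3121 G=3 H=4584479/1045535] → run F
t=16: vr[D=6597/2501 E=1679/655 F=8241/3121 G=3 H=4584479/1045535] → run E
t=17: vr[D=6597/2501 E=2703/655 F=8241/3121 G=3 H=4584479/1045535] → run D
t=18: vr[E=2703/655 F=8241/3121 G=3 H=4584479/1045535] → run F
t=19: vr[E=2703/655 F=9265/3121 G=3 H=4584479/1045535] → run F
t=20: vr[E=2703/655 G=3 H=4584479/1045535] → run G
t=21: vr[E=2703/655 G=4 H=4584479/1045535] → run G
t=22: vr[E=2703/655 G=5 H=4584479/1045535] → run E
t=23: vr[E=3727/655 G=5 H=4584479/1045535] → run H
t=24: vr[E=3727/655 G=5 H=7780383/1045535] → run G
t=25: vr[E=3727/655 G=6 H=7780383/1045535] → run E
t=26: vr[G=6 H=7780383/1045535] → run G
t=27: vr[H=7780383/1045535] → run H
t=28: vr[H=10976287/1045535] → run H
t=29: (idle)
t=30: (idle)
t=31: (idle)
t=32: (idle)
t=33: (idle)
t=34: (idle)

completion order = A, D, F, E, G, H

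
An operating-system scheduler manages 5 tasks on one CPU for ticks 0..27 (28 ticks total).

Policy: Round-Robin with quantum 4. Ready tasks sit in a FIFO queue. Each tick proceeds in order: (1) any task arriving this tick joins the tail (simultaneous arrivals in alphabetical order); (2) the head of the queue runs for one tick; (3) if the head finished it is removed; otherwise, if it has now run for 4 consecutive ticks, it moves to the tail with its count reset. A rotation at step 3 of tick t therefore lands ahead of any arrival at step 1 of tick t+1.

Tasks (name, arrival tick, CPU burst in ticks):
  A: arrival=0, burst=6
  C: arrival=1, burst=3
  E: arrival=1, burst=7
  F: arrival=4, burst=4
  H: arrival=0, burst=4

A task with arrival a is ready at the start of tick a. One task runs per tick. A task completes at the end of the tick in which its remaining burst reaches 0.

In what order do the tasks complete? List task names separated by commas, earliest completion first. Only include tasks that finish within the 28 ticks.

t=0: queue=[A,H] q_used=0 → run A
t=1: queue=[A,H,C,E] q_used=1 → run A
t=2: queue=[A,H,C,E] q_used=2 → run A
t=3: queue=[A,H,C,E] q_used=3 → run A
t=4: queue=[H,C,E,A,F] q_used=0 → run H
t=5: queue=[H,C,E,A,F] q_used=1 → run H
t=6: queue=[H,C,E,A,F] q_used=2 → run H
t=7: queue=[H,C,E,A,F] q_used=3 → run H
t=8: queue=[C,E,A,F] q_used=0 → run C
t=9: queue=[C,E,A,F] q_used=1 → run C
t=10: queue=[C,E,A,F] q_used=2 → run C
t=11: queue=[E,A,F] q_used=0 → run E
t=12: queue=[E,A,F] q_used=1 → run E
t=13: queue=[E,A,F] q_used=2 → run E
t=14: queue=[E,A,F] q_used=3 → run E
t=15: queue=[A,F,E] q_used=0 → run A
t=16: queue=[A,F,E] q_used=1 → run A
t=17: queue=[F,E] q_used=0 → run F
t=18: queue=[F,E] q_used=1 → run F
t=19: queue=[F,E] q_used=2 → run F
t=20: queue=[F,E] q_used=3 → run F
t=21: queue=[E] q_used=0 → run E
t=22: queue=[E] q_used=1 → run E
t=23: queue=[E] q_used=2 → run E
t=24: (idle)
t=25: (idle)
t=26: (idle)
t=27: (idle)

completion order = H, C, A, F, E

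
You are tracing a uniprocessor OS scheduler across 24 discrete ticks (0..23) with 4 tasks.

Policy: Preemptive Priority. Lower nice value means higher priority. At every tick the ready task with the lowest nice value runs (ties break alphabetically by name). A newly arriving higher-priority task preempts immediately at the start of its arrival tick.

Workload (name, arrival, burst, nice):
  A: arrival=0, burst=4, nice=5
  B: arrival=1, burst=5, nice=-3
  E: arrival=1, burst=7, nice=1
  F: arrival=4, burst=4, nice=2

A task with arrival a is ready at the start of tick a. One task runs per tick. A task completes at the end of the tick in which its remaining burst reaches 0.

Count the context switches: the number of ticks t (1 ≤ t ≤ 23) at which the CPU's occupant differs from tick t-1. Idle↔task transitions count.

t=0: ready={A} → run A
t=1: ready={A,B,E} → run B
t=2: ready={A,B,E} → run B
t=3: ready={A,B,E} → run B
t=4: ready={A,B,E,F} → run B
t=5: ready={A,B,E,F} → run B
t=6: ready={A,E,F} → run E
t=7: ready={A,E,F} → run E
t=8: ready={A,E,F} → run E
t=9: ready={A,E,F} → run E
t=10: ready={A,E,F} → run E
t=11: ready={A,E,F} → run E
t=12: ready={A,E,F} → run E
t=13: ready={A,F} → run F
t=14: ready={A,F} → run F
t=15: ready={A,F} → run F
t=16: ready={A,F} → run F
t=17: ready={A} → run A
t=18: ready={A} → run A
t=19: ready={A} → run A
t=20: (idle)
t=21: (idle)
t=22: (idle)
t=23: (idle)

context switches = 5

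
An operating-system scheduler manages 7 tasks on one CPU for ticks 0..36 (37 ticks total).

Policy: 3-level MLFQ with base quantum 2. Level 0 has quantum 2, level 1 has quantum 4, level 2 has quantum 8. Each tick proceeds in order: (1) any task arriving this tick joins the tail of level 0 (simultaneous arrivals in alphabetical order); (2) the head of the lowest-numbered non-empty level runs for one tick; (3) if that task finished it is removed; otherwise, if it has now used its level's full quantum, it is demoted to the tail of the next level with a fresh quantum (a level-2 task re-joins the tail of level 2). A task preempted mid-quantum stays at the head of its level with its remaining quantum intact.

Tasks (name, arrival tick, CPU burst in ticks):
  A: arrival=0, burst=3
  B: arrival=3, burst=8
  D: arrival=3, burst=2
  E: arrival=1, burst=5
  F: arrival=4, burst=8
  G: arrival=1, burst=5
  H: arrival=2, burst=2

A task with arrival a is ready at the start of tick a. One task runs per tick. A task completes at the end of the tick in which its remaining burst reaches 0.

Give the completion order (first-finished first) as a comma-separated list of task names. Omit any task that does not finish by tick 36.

completion order = H, D, A, E, G, B, F

t=0: L0/L1/L2 = A/-/- → run A
t=1: L0/L1/L2 = AEG/-/- → run A
t=2: L0/L1/L2 = EGH/A/- → run E
t=3: L0/L1/L2 = EGHBD/A/- → run E
t=4: L0/L1/L2 = GHBDF/AE/- → run G
t=5: L0/L1/L2 = GHBDF/AE/- → run G
t=6: L0/L1/L2 = HBDF/AEG/- → run H
t=7: L0/L1/L2 = HBDF/AEG/- → run H
t=8: L0/L1/L2 = BDF/AEG/- → run B
t=9: L0/L1/L2 = BDF/AEG/- → run B
t=10: L0/L1/L2 = DF/AEGB/- → run D
t=11: L0/L1/L2 = DF/AEGB/- → run D
t=12: L0/L1/L2 = F/AEGB/- → run F
t=13: L0/L1/L2 = F/AEGB/- → run F
t=14: L0/L1/L2 = -/AEGBF/- → run A
t=15: L0/L1/L2 = -/EGBF/- → run E
t=16: L0/L1/L2 = -/EGBF/- → run E
t=17: L0/L1/L2 = -/EGBF/- → run E
t=18: L0/L1/L2 = -/GBF/- → run G
t=19: L0/L1/L2 = -/GBF/- → run G
t=20: L0/L1/L2 = -/GBF/- → run G
t=21: L0/L1/L2 = -/BF/- → run B
t=22: L0/L1/L2 = -/BF/- → run B
t=23: L0/L1/L2 = -/BF/- → run B
t=24: L0/L1/L2 = -/BF/- → run B
t=25: L0/L1/L2 = -/F/B → run F
t=26: L0/L1/L2 = -/F/B → run F
t=27: L0/L1/L2 = -/F/B → run F
t=28: L0/L1/L2 = -/F/B → run F
t=29: L0/L1/L2 = -/-/BF → run B
t=30: L0/L1/L2 = -/-/BF → run B
t=31: L0/L1/L2 = -/-/F → run F
t=32: L0/L1/L2 = -/-/F → run F
t=33: (idle)
t=34: (idle)
t=35: (idle)
t=36: (idle)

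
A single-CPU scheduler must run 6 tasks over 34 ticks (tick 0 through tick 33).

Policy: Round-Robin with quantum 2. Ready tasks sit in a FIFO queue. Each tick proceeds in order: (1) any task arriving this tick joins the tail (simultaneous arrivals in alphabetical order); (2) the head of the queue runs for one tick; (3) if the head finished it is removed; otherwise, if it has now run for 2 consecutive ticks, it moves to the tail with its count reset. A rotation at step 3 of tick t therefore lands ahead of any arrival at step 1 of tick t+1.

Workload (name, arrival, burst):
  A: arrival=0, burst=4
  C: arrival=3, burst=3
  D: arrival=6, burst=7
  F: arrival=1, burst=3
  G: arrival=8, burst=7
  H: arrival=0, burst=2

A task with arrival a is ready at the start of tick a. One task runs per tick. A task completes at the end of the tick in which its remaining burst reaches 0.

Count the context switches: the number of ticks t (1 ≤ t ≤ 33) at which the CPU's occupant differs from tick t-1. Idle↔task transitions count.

t=0: queue=[A,H] q_used=0 → run A
t=1: queue=[A,H,F] q_used=1 → run A
t=2: queue=[H,F,A] q_used=0 → run H
t=3: queue=[H,F,A,C] q_used=1 → run H
t=4: queue=[F,A,C] q_used=0 → run F
t=5: queue=[F,A,C] q_used=1 → run F
t=6: queue=[A,C,F,D] q_used=0 → run A
t=7: queue=[A,C,F,D] q_used=1 → run A
t=8: queue=[C,F,D,G] q_used=0 → run C
t=9: queue=[C,F,D,G] q_used=1 → run C
t=10: queue=[F,D,G,C] q_used=0 → run F
t=11: queue=[D,G,C] q_used=0 → run D
t=12: queue=[D,G,C] q_used=1 → run D
t=13: queue=[G,C,D] q_used=0 → run G
t=14: queue=[G,C,D] q_used=1 → run G
t=15: queue=[C,D,G] q_used=0 → run C
t=16: queue=[D,G] q_used=0 → run D
t=17: queue=[D,G] q_used=1 → run D
t=18: queue=[G,D] q_used=0 → run G
t=19: queue=[G,D] q_used=1 → run G
t=20: queue=[D,G] q_used=0 → run D
t=21: queue=[D,G] q_used=1 → run D
t=22: queue=[G,D] q_used=0 → run G
t=23: queue=[G,D] q_used=1 → run G
t=24: queue=[D,G] q_used=0 → run D
t=25: queue=[G] q_used=0 → run G
t=26: (idle)
t=27: (idle)
t=28: (idle)
t=29: (idle)
t=30: (idle)
t=31: (idle)
t=32: (idle)
t=33: (idle)

context switches = 15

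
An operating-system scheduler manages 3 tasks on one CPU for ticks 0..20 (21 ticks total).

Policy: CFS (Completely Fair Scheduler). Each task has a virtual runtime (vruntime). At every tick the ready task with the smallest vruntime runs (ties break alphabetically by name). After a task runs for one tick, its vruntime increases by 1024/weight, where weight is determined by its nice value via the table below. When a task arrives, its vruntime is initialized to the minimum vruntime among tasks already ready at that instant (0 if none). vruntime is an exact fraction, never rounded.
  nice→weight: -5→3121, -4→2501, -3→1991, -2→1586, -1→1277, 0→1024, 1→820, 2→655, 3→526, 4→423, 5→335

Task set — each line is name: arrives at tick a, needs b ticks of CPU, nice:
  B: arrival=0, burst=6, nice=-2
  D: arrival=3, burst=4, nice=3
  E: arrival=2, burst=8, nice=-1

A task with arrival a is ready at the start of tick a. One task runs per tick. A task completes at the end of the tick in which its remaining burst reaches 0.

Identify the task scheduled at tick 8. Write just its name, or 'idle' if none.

running at tick 8 = E

t=0: vr[B=0] → run B
t=1: vr[B=512/793] → run B
t=2: vr[B=1024/793 E=1024/793] → run B
t=3: vr[B=1536/793 D=1024/793 E=1024/793] → run D
t=4: vr[B=1536/793 D=675328/208559 E=1024/793] → run E
t=5: vr[B=1536/793 D=675328/208559 E=2119680/1012661] → run B
t=6: vr[B=2048/793 D=675328/208559 E=2119680/1012661] → run E
t=7: vr[B=2048/793 D=675328/208559 E=2931712/1012661] → run B
t=8: vr[B=2560/793 D=675328/208559 E=2931712/1012661] → run E
t=9: vr[B=2560/793 D=675328/208559 E=3743744/1012661] → run B
t=10: vr[D=675328/208559 E=3743744/1012661] → run D
t=11: vr[D=1081344/208559 E=3743744/1012661] → run E
t=12: vr[D=1081344/208559 E=4555776/1012661] → run E
t=13: vr[D=1081344/208559 E=5367808/1012661] → run D
t=14: vr[D=1487360/208559 E=5367808/1012661] → run E
t=15: vr[D=1487360/208559 E=6179840/1012661] → run E
t=16: vr[D=1487360/208559 E=6991872/1012661] → run E
t=17: vr[D=1487360/208559] → run D
t=18: (idle)
t=19: (idle)
t=20: (idle)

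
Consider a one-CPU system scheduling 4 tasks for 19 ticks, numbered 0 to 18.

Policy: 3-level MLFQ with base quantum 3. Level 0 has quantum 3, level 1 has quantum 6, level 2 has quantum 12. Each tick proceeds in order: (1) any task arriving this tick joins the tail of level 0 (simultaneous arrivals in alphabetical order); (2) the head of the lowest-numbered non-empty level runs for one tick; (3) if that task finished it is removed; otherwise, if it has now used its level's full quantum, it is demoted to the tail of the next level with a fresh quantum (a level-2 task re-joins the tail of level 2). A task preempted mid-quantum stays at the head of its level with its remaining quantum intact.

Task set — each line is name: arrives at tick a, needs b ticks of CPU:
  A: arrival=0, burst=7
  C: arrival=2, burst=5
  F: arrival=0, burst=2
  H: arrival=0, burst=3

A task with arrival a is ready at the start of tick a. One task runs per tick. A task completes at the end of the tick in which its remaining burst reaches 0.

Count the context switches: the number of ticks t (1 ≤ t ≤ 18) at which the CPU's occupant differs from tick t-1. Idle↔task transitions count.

context switches = 6

t=0: L0/L1/L2 = AFH/-/- → run A
t=1: L0/L1/L2 = AFH/-/- → run A
t=2: L0/L1/L2 = AFHC/-/- → run A
t=3: L0/L1/L2 = FHC/A/- → run F
t=4: L0/L1/L2 = FHC/A/- → run F
t=5: L0/L1/L2 = HC/A/- → run H
t=6: L0/L1/L2 = HC/A/- → run H
t=7: L0/L1/L2 = HC/A/- → run H
t=8: L0/L1/L2 = C/A/- → run C
t=9: L0/L1/L2 = C/A/- → run C
t=10: L0/L1/L2 = C/A/- → run C
t=11: L0/L1/L2 = -/AC/- → run A
t=12: L0/L1/L2 = -/AC/- → run A
t=13: L0/L1/L2 = -/AC/- → run A
t=14: L0/L1/L2 = -/AC/- → run A
t=15: L0/L1/L2 = -/C/- → run C
t=16: L0/L1/L2 = -/C/- → run C
t=17: (idle)
t=18: (idle)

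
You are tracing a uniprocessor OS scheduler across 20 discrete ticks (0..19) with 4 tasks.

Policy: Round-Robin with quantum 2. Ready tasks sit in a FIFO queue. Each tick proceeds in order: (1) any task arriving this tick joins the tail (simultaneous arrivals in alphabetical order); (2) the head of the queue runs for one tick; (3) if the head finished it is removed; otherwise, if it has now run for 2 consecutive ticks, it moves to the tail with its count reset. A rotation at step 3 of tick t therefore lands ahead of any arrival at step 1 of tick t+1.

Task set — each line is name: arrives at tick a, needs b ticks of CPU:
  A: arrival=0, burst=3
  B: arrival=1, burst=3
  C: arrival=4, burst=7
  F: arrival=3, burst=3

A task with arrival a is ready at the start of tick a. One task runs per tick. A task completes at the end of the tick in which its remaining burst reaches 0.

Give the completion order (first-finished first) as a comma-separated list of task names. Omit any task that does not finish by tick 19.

completion order = A, B, F, C

t=0: queue=[A] q_used=0 → run A
t=1: queue=[A,B] q_used=1 → run A
t=2: queue=[B,A] q_used=0 → run B
t=3: queue=[B,A,F] q_used=1 → run B
t=4: queue=[A,F,B,C] q_used=0 → run A
t=5: queue=[F,B,C] q_used=0 → run F
t=6: queue=[F,B,C] q_used=1 → run F
t=7: queue=[B,C,F] q_used=0 → run B
t=8: queue=[C,F] q_used=0 → run C
t=9: queue=[C,F] q_used=1 → run C
t=10: queue=[F,C] q_used=0 → run F
t=11: queue=[C] q_used=0 → run C
t=12: queue=[C] q_used=1 → run C
t=13: queue=[C] q_used=0 → run C
t=14: queue=[C] q_used=1 → run C
t=15: queue=[C] q_used=0 → run C
t=16: (idle)
t=17: (idle)
t=18: (idle)
t=19: (idle)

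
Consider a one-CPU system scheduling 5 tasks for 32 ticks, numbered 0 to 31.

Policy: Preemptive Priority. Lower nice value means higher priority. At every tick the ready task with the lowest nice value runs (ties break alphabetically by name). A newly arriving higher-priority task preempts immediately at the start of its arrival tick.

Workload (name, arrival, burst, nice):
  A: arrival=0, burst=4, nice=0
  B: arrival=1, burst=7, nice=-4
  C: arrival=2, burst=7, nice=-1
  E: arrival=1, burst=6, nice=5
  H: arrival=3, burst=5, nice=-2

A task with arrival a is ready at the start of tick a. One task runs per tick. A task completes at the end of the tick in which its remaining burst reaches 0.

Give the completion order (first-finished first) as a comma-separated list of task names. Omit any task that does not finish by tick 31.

completion order = B, H, C, A, E

t=0: ready={A} → run A
t=1: ready={A,B,E} → run B
t=2: ready={A,B,C,E} → run B
t=3: ready={A,B,C,E,H} → run B
t=4: ready={A,B,C,E,H} → run B
t=5: ready={A,B,C,E,H} → run B
t=6: ready={A,B,C,E,H} → run B
t=7: ready={A,B,C,E,H} → run B
t=8: ready={A,C,E,H} → run H
t=9: ready={A,C,E,H} → run H
t=10: ready={A,C,E,H} → run H
t=11: ready={A,C,E,H} → run H
t=12: ready={A,C,E,H} → run H
t=13: ready={A,C,E} → run C
t=14: ready={A,C,E} → run C
t=15: ready={A,C,E} → run C
t=16: ready={A,C,E} → run C
t=17: ready={A,C,E} → run C
t=18: ready={A,C,E} → run C
t=19: ready={A,C,E} → run C
t=20: ready={A,E} → run A
t=21: ready={A,E} → run A
t=22: ready={A,E} → run A
t=23: ready={E} → run E
t=24: ready={E} → run E
t=25: ready={E} → run E
t=26: ready={E} → run E
t=27: ready={E} → run E
t=28: ready={E} → run E
t=29: (idle)
t=30: (idle)
t=31: (idle)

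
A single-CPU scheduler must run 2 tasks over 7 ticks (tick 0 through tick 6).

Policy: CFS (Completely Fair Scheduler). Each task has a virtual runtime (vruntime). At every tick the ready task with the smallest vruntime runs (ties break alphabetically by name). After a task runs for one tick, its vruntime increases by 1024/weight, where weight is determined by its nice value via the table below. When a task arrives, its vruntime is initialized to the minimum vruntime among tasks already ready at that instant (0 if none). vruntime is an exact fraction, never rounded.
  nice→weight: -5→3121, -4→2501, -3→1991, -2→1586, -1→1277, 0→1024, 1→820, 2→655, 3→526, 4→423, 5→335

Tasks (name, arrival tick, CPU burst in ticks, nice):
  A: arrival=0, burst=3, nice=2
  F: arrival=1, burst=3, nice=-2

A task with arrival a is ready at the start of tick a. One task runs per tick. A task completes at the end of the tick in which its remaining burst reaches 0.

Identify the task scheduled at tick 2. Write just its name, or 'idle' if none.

running at tick 2 = F

t=0: vr[A=0] → run A
t=1: vr[A=1024/655 F=1024/655] → run A
t=2: vr[A=2048/655 F=1024/655] → run F
t=3: vr[A=2048/655 F=1147392/519415] → run F
t=4: vr[A=2048/655 F=1482752/519415] → run F
t=5: vr[A=2048/655] → run A
t=6: (idle)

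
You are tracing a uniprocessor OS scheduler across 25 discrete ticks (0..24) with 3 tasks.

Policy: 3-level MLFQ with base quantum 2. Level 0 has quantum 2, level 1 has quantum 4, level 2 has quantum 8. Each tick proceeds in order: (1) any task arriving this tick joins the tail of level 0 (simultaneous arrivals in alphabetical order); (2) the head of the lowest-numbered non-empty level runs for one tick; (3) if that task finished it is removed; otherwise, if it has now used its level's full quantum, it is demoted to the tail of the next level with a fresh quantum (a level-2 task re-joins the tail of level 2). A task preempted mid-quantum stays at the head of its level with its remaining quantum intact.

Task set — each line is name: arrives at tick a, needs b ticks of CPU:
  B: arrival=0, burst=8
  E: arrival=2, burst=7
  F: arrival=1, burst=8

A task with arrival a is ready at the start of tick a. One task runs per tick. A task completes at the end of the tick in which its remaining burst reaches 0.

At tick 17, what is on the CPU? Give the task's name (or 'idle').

t=0: L0/L1/L2 = B/-/- → run B
t=1: L0/L1/L2 = BF/-/- → run B
t=2: L0/L1/L2 = FE/B/- → run F
t=3: L0/L1/L2 = FE/B/- → run F
t=4: L0/L1/L2 = E/BF/- → run E
t=5: L0/L1/L2 = E/BF/- → run E
t=6: L0/L1/L2 = -/BFE/- → run B
t=7: L0/L1/L2 = -/BFE/- → run B
t=8: L0/L1/L2 = -/BFE/- → run B
t=9: L0/L1/L2 = -/BFE/- → run B
t=10: L0/L1/L2 = -/FE/B → run F
t=11: L0/L1/L2 = -/FE/B → run F
t=12: L0/L1/L2 = -/FE/B → run F
t=13: L0/L1/L2 = -/FE/B → run F
t=14: L0/L1/L2 = -/E/BF → run E
t=15: L0/L1/L2 = -/E/BF → run E
t=16: L0/L1/L2 = -/E/BF → run E
t=17: L0/L1/L2 = -/E/BF → run E
t=18: L0/L1/L2 = -/-/BFE → run B
t=19: L0/L1/L2 = -/-/BFE → run B
t=20: L0/L1/L2 = -/-/FE → run F
t=21: L0/L1/L2 = -/-/FE → run F
t=22: L0/L1/L2 = -/-/E → run E
t=23: (idle)
t=24: (idle)

running at tick 17 = E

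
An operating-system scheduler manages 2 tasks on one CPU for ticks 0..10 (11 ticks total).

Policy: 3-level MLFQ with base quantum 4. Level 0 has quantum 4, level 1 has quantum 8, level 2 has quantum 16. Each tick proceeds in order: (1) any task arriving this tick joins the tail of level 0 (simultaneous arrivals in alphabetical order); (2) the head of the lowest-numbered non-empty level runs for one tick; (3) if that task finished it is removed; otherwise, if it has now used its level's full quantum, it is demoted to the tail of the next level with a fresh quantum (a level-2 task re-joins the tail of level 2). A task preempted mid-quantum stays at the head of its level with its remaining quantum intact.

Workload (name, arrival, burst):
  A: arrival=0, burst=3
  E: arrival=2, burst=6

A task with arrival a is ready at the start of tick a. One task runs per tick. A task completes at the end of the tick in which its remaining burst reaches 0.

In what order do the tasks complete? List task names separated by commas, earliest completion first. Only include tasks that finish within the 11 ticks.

completion order = A, E

t=0: L0/L1/L2 = A/-/- → run A
t=1: L0/L1/L2 = A/-/- → run A
t=2: L0/L1/L2 = AE/-/- → run A
t=3: L0/L1/L2 = E/-/- → run E
t=4: L0/L1/L2 = E/-/- → run E
t=5: L0/L1/L2 = E/-/- → run E
t=6: L0/L1/L2 = E/-/- → run E
t=7: L0/L1/L2 = -/E/- → run E
t=8: L0/L1/L2 = -/E/- → run E
t=9: (idle)
t=10: (idle)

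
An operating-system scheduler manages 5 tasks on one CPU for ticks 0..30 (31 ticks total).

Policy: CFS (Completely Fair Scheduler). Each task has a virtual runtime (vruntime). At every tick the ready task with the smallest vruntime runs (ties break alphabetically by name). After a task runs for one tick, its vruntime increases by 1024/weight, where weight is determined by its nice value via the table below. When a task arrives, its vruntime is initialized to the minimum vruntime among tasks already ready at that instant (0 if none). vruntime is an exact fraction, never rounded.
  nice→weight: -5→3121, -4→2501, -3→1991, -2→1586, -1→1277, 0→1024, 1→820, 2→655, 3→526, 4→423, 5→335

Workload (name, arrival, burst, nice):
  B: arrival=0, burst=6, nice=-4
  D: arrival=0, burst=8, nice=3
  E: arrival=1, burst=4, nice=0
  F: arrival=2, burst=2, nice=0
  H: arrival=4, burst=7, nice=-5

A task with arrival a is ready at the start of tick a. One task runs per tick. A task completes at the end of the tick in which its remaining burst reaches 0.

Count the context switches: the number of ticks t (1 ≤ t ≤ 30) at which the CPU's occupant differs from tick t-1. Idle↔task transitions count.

t=0: vr[B=0 D=0] → run B
t=1: vr[B=1024/2501 D=0 E=0] → run D
t=2: vr[B=1024/2501 D=512/263 E=0 F=0] → run E
t=3: vr[B=1024/2501 D=512/263 E=1 F=0] → run F
t=4: vr[B=1024/2501 D=512/263 E=1 F=1 H=1024/2501] → run B
t=5: vr[B=2048/2501 D=512/263 E=1 F=1 H=1024/2501] → run H
t=6: vr[B=2048/2501 D=512/263 E=1 F=1 H=5756928/7805621] → run H
t=7: vr[B=2048/2501 D=512/263 E=1 F=1 H=8317952/7805621] → run B
t=8: vr[B=3072/2501 D=512/263 E=1 F=1 H=8317952/7805621] → run E
t=9: vr[B=3072/2501 D=512/263 E=2 F=1 H=8317952/7805621] → run F
t=10: vr[B=3072/2501 D=512/263 E=2 H=8317952/7805621] → run H
t=11: vr[B=3072/2501 D=512/263 E=2 H=10878976/7805621] → run B
t=12: vr[B=4096/2501 D=512/263 E=2 H=10878976/7805621] → run H
t=13: vr[B=4096/2501 D=512/263 E=2 H=13440000/7805621] → run B
t=14: vr[B=5120/2501 D=512/263 E=2 H=13440000/7805621] → run H
t=15: vr[B=5120/2501 D=512/263 E=2 H=16001024/7805621] → run D
t=16: vr[B=5120/2501 D=1024/263 E=2 H=16001024/7805621] → run E
t=17: vr[B=5120/2501 D=1024/263 E=3 H=16001024/7805621] → run B
t=18: vr[D=1024/263 E=3 H=16001024/7805621] → run H
t=19: vr[D=1024/263 E=3 H=18562048/7805621] → run H
t=20: vr[D=1024/263 E=3] → run E
t=21: vr[D=1024/263] → run D
t=22: vr[D=1536/263] → run D
t=23: vr[D=2048/263] → run D
t=24: vr[D=2560/263] → run D
t=25: vr[D=3072/263] → run D
t=26: vr[D=3584/263] → run D
t=27: (idle)
t=28: (idle)
t=29: (idle)
t=30: (idle)

context switches = 20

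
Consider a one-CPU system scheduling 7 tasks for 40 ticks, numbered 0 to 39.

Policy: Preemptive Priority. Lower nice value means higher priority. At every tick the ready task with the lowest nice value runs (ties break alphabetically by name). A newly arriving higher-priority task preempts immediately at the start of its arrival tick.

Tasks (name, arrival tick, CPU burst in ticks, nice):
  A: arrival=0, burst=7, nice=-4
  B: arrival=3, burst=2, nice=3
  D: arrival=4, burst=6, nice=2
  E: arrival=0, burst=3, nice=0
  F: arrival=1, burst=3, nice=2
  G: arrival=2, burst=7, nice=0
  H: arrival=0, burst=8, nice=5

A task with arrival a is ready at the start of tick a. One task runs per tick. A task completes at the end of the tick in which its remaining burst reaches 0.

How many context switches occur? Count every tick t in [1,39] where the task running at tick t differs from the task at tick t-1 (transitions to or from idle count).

context switches = 7

t=0: ready={A,E,H} → run A
t=1: ready={A,E,F,H} → run A
t=2: ready={A,E,F,G,H} → run A
t=3: ready={A,B,E,F,G,H} → run A
t=4: ready={A,B,D,E,F,G,H} → run A
t=5: ready={A,B,D,E,F,G,H} → run A
t=6: ready={A,B,D,E,F,G,H} → run A
t=7: ready={B,D,E,F,G,H} → run E
t=8: ready={B,D,E,F,G,H} → run E
t=9: ready={B,D,E,F,G,H} → run E
t=10: ready={B,D,F,G,H} → run G
t=11: ready={B,D,F,G,H} → run G
t=12: ready={B,D,F,G,H} → run G
t=13: ready={B,D,F,G,H} → run G
t=14: ready={B,D,F,G,H} → run G
t=15: ready={B,D,F,G,H} → run G
t=16: ready={B,D,F,G,H} → run G
t=17: ready={B,D,F,H} → run D
t=18: ready={B,D,F,H} → run D
t=19: ready={B,D,F,H} → run D
t=20: ready={B,D,F,H} → run D
t=21: ready={B,D,F,H} → run D
t=22: ready={B,D,F,H} → run D
t=23: ready={B,F,H} → run F
t=24: ready={B,F,H} → run F
t=25: ready={B,F,H} → run F
t=26: ready={B,H} → run B
t=27: ready={B,H} → run B
t=28: ready={H} → run H
t=29: ready={H} → run H
t=30: ready={H} → run H
t=31: ready={H} → run H
t=32: ready={H} → run H
t=33: ready={H} → run H
t=34: ready={H} → run H
t=35: ready={H} → run H
t=36: (idle)
t=37: (idle)
t=38: (idle)
t=39: (idle)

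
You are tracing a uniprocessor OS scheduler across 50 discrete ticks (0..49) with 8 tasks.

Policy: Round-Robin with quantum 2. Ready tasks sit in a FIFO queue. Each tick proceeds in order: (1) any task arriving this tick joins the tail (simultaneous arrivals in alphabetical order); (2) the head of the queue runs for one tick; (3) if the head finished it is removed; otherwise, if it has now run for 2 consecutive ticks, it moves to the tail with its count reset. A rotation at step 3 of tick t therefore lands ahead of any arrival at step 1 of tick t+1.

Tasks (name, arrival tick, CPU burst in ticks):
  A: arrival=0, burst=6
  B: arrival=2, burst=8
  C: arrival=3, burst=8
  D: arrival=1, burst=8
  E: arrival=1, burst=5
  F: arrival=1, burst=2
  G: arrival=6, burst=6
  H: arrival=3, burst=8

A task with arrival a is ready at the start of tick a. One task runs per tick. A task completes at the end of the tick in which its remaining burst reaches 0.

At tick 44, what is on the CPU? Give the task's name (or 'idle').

running at tick 44 = G

t=0: queue=[A] q_used=0 → run A
t=1: queue=[A,D,E,F] q_used=1 → run A
t=2: queue=[D,E,F,A,B] q_used=0 → run D
t=3: queue=[D,E,F,A,B,C,H] q_used=1 → run D
t=4: queue=[E,F,A,B,C,H,D] q_used=0 → run E
t=5: queue=[E,F,A,B,C,H,D] q_used=1 → run E
t=6: queue=[F,A,B,C,H,D,E,G] q_used=0 → run F
t=7: queue=[F,A,B,C,H,D,E,G] q_used=1 → run F
t=8: queue=[A,B,C,H,D,E,G] q_used=0 → run A
t=9: queue=[A,B,C,H,D,E,G] q_used=1 → run A
t=10: queue=[B,C,H,D,E,G,A] q_used=0 → run B
t=11: queue=[B,C,H,D,E,G,A] q_used=1 → run B
t=12: queue=[C,H,D,E,G,A,B] q_used=0 → run C
t=13: queue=[C,H,D,E,G,A,B] q_used=1 → run C
t=14: queue=[H,D,E,G,A,B,C] q_used=0 → run H
t=15: queue=[H,D,E,G,A,B,C] q_used=1 → run H
t=16: queue=[D,E,G,A,B,C,H] q_used=0 → run D
t=17: queue=[D,E,G,A,B,C,H] q_used=1 → run D
t=18: queue=[E,G,A,B,C,H,D] q_used=0 → run E
t=19: queue=[E,G,A,B,C,H,D] q_used=1 → run E
t=20: queue=[G,A,B,C,H,D,E] q_used=0 → run G
t=21: queue=[G,A,B,C,H,D,E] q_used=1 → run G
t=22: queue=[A,B,C,H,D,E,G] q_used=0 → run A
t=23: queue=[A,B,C,H,D,E,G] q_used=1 → run A
t=24: queue=[B,C,H,D,E,G] q_used=0 → run B
t=25: queue=[B,C,H,D,E,G] q_used=1 → run B
t=26: queue=[C,H,D,E,G,B] q_used=0 → run C
t=27: queue=[C,H,D,E,G,B] q_used=1 → run C
t=28: queue=[H,D,E,G,B,C] q_used=0 → run H
t=29: queue=[H,D,E,G,B,C] q_used=1 → run H
t=30: queue=[D,E,G,B,C,H] q_used=0 → run D
t=31: queue=[D,E,G,B,C,H] q_used=1 → run D
t=32: queue=[E,G,B,C,H,D] q_used=0 → run E
t=33: queue=[G,B,C,H,D] q_used=0 → run G
t=34: queue=[G,B,C,H,D] q_used=1 → run G
t=35: queue=[B,C,H,D,G] q_used=0 → run B
t=36: queue=[B,C,H,D,G] q_used=1 → run B
t=37: queue=[C,H,D,G,B] q_used=0 → run C
t=38: queue=[C,H,D,G,B] q_used=1 → run C
t=39: queue=[H,D,G,B,C] q_used=0 → run H
t=40: queue=[H,D,G,B,C] q_used=1 → run H
t=41: queue=[D,G,B,C,H] q_used=0 → run D
t=42: queue=[D,G,B,C,H] q_used=1 → run D
t=43: queue=[G,B,C,H] q_used=0 → run G
t=44: queue=[G,B,C,H] q_used=1 → run G
t=45: queue=[B,C,H] q_used=0 → run B
t=46: queue=[B,C,H] q_used=1 → run B
t=47: queue=[C,H] q_used=0 → run C
t=48: queue=[C,H] q_used=1 → run C
t=49: queue=[H] q_used=0 → run H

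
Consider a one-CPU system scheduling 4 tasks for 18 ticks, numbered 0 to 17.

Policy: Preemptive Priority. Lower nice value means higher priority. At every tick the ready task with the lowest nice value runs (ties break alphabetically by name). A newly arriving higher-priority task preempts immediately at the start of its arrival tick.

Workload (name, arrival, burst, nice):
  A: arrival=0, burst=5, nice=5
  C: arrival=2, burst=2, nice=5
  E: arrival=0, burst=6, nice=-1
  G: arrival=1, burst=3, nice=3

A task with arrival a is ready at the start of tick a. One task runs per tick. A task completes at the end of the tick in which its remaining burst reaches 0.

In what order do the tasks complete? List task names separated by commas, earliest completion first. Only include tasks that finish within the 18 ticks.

completion order = E, G, A, C

t=0: ready={A,E} → run E
t=1: ready={A,E,G} → run E
t=2: ready={A,C,E,G} → run E
t=3: ready={A,C,E,G} → run E
t=4: ready={A,C,E,G} → run E
t=5: ready={A,C,E,G} → run E
t=6: ready={A,C,G} → run G
t=7: ready={A,C,G} → run G
t=8: ready={A,C,G} → run G
t=9: ready={A,C} → run A
t=10: ready={A,C} → run A
t=11: ready={A,C} → run A
t=12: ready={A,C} → run A
t=13: ready={A,C} → run A
t=14: ready={C} → run C
t=15: ready={C} → run C
t=16: (idle)
t=17: (idle)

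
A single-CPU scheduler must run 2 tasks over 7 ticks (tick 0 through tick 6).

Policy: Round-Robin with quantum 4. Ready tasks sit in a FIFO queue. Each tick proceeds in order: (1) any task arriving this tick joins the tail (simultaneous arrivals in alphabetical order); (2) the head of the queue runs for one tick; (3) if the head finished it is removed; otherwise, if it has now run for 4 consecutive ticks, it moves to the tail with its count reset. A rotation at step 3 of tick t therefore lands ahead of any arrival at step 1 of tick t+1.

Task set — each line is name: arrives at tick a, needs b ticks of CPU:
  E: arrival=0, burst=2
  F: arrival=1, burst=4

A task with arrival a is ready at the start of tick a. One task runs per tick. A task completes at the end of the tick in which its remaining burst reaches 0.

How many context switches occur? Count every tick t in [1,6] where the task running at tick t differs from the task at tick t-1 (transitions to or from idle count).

context switches = 2

t=0: queue=[E] q_used=0 → run E
t=1: queue=[E,F] q_used=1 → run E
t=2: queue=[F] q_used=0 → run F
t=3: queue=[F] q_used=1 → run F
t=4: queue=[F] q_used=2 → run F
t=5: queue=[F] q_used=3 → run F
t=6: (idle)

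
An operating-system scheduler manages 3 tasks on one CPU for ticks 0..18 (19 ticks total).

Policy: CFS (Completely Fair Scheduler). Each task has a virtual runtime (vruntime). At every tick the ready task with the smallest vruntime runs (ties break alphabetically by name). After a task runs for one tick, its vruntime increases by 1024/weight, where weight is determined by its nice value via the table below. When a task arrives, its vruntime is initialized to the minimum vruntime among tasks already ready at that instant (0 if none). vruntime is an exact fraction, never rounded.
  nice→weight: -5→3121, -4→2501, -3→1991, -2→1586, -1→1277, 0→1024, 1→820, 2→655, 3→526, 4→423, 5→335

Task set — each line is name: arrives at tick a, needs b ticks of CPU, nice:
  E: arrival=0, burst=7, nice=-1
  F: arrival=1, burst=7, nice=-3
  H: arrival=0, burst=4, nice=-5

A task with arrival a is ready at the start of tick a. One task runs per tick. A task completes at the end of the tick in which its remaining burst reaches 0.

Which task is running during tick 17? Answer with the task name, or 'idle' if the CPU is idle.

t=0: vr[E=0 H=0] → run E
t=1: vr[E=1024/1277 F=0 H=0] → run F
t=2: vr[E=1024/1277 F=1024/1991 H=0] → run H
t=3: vr[E=1024/1277 F=1024/1991 H=1024/3121] → run H
t=4: vr[E=1024/1277 F=1024/1991 H=2048/3121] → run F
t=5: vr[E=1024/1277 F=2048/1991 H=2048/3121] → run H
t=6: vr[E=1024/1277 F=2048/1991 H=3072/3121] → run E
t=7: vr[E=2048/1277 F=2048/1991 H=3072/3121] → run H
t=8: vr[E=2048/1277 F=2048/1991] → run F
t=9: vr[E=2048/1277 F=3072/1991] → run F
t=10: vr[E=2048/1277 F=4096/1991] → run E
t=11: vr[E=3072/1277 F=4096/1991] → run F
t=12: vr[E=3072/1277 F=5120/1991] → run E
t=13: vr[E=4096/1277 F=5120/1991] → run F
t=14: vr[E=4096/1277 F=6144/1991] → run F
t=15: vr[E=4096/1277] → run E
t=16: vr[E=5120/1277] → run E
t=17: vr[E=6144/1277] → run E
t=18: (idle)

running at tick 17 = E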